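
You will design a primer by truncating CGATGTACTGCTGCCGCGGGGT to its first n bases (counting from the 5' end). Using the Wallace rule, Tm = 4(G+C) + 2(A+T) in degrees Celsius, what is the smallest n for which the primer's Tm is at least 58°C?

n = 18

First 17 bases: CGATGTACTGCTGCCGC → Tm = 56°C (< 58°C)
First 18 bases: CGATGTACTGCTGCCGCG → Tm = 60°C (≥ 58°C)
Each additional base adds 2°C (A/T) or 4°C (G/C), so Tm is non-decreasing in n; n = 18 is the first length to reach 58°C.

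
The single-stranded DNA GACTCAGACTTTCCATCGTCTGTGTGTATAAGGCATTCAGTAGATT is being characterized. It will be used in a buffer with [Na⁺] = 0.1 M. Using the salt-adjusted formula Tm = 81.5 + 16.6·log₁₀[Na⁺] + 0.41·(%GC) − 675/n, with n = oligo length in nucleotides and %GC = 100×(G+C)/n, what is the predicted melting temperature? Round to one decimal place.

67.2°C

Length n = 46. Scanning the sequence gives G=10, C=9, A=11, T=16.
G+C = 19, so %GC = 19/46 × 100 = 41.304%
Salt term: 16.6 × (-1) = -16.6
GC term: 0.41 × 41.304 = 16.935; length term: −675/46 = −14.674
Tm = 81.5 + (-16.6) + 16.935 − 14.674 = 67.161 → 67.2°C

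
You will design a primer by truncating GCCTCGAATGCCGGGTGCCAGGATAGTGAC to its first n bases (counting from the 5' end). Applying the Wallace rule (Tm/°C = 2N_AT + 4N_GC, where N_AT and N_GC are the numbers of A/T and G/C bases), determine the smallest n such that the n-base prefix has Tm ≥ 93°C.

n = 29

First 28 bases: GCCTCGAATGCCGGGTGCCAGGATAGTG → Tm = 92°C (< 93°C)
First 29 bases: GCCTCGAATGCCGGGTGCCAGGATAGTGA → Tm = 94°C (≥ 93°C)
Each additional base adds 2°C (A/T) or 4°C (G/C), so Tm is non-decreasing in n; n = 29 is the first length to reach 93°C.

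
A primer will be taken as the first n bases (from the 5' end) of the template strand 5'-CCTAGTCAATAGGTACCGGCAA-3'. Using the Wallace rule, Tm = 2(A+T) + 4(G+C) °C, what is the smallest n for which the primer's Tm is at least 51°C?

First 17 bases: CCTAGTCAATAGGTACC → Tm = 50°C (< 51°C)
First 18 bases: CCTAGTCAATAGGTACCG → Tm = 54°C (≥ 51°C)
Since every base adds ≥2°C, Tm only increases with n, so the threshold is first crossed at n = 18.

n = 18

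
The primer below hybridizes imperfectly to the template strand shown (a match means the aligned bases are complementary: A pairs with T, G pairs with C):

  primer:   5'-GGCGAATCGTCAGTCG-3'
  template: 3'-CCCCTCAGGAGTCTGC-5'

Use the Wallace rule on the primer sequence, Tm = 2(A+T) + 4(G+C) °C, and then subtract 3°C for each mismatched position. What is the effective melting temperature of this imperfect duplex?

Primer base counts: A=3, T=3, G=6, C=4 → A+T=6, G+C=10
Perfect-match Tm = 2(6) + 4(10) = 12 + 40 = 52°C
Mismatches (positions where the bases are not complementary): 4 (at positions 3, 6, 9, 14)
Effective Tm = 52 − 4×3 = 52 − 12 = 40°C

40°C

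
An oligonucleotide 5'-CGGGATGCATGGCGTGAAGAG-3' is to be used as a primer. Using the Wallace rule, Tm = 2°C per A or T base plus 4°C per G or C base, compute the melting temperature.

Base counts: A=5, G=10, T=3, C=3
So N_AT = 8 and N_GC = 13.
Tm = 4·13 + 2·8 = 52 + 16 = 68°C

68°C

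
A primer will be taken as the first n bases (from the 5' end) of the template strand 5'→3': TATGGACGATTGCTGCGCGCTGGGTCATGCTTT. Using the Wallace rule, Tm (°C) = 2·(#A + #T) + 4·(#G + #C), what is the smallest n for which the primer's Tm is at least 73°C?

n = 23

First 22 bases: TATGGACGATTGCTGCGCGCTG → Tm = 70°C (< 73°C)
First 23 bases: TATGGACGATTGCTGCGCGCTGG → Tm = 74°C (≥ 73°C)
Each additional base adds 2°C (A/T) or 4°C (G/C), so Tm is non-decreasing in n; n = 23 is the first length to reach 73°C.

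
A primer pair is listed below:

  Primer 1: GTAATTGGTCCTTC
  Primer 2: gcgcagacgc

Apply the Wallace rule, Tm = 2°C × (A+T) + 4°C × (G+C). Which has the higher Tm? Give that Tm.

Primer 1, 40°C

Primer 1: A+T=8, G+C=6 → Tm = 2(8)+4(6) = 40°C
Primer 2: A+T=2, G+C=8 → Tm = 2(2)+4(8) = 36°C
40°C vs 36°C → primer 1 is higher.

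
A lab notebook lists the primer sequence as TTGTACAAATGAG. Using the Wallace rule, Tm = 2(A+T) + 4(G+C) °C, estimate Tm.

34°C

Base counts: T=4, A=5, G=3, C=1
So N_AT = 9 and N_GC = 4.
Tm = 2×9 + 4×4 = 34°C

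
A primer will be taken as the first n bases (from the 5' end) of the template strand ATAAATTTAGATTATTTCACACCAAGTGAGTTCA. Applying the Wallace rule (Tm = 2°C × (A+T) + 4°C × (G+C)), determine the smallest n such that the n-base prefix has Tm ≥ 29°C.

First 13 bases: ATAAATTTAGATT → Tm = 28°C (< 29°C)
First 14 bases: ATAAATTTAGATTA → Tm = 30°C (≥ 29°C)
Since every base adds ≥2°C, Tm only increases with n, so the threshold is first crossed at n = 14.

n = 14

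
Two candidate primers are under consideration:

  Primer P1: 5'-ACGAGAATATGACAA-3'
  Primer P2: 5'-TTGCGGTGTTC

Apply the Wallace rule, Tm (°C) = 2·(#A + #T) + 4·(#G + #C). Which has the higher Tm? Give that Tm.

Primer P1: A+T=10, G+C=5 → Tm = 2(10)+4(5) = 40°C
Primer P2: A+T=5, G+C=6 → Tm = 2(5)+4(6) = 34°C
40°C vs 34°C → primer P1 is higher.

Primer P1, 40°C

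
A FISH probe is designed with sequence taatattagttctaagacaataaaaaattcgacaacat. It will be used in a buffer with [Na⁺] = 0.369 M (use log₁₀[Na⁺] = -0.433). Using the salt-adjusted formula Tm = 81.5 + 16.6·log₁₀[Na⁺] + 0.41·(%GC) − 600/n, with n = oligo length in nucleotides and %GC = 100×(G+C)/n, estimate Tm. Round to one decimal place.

Length n = 38. Scanning the sequence gives T=11, A=19, G=3, C=5.
G+C = 8, so %GC = 8/38 × 100 = 21.053%
Salt term: 16.6 × (-0.433) = -7.188
GC term: 0.41 × 21.053 = 8.632; length term: −600/38 = −15.789
Tm = 81.5 + (-7.188) + 8.632 − 15.789 = 67.155 → 67.2°C

67.2°C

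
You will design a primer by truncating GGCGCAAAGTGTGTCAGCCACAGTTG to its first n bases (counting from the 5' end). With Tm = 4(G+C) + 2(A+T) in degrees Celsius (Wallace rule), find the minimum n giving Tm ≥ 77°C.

First 24 bases: GGCGCAAAGTGTGTCAGCCACAGT → Tm = 76°C (< 77°C)
First 25 bases: GGCGCAAAGTGTGTCAGCCACAGTT → Tm = 78°C (≥ 77°C)
Since every base adds ≥2°C, Tm only increases with n, so the threshold is first crossed at n = 25.

n = 25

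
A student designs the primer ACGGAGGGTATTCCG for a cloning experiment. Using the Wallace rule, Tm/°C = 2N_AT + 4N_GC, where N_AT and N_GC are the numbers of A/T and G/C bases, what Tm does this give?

48°C

Scanning the sequence gives G=6, T=3, C=3, A=3.
A+T = 6, G+C = 9
Tm = 2×6 + 4×9 = 48°C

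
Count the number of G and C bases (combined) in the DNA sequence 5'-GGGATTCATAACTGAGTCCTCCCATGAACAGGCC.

T=7, A=9, G=8, C=10
G+C = 8 + 10 = 18

18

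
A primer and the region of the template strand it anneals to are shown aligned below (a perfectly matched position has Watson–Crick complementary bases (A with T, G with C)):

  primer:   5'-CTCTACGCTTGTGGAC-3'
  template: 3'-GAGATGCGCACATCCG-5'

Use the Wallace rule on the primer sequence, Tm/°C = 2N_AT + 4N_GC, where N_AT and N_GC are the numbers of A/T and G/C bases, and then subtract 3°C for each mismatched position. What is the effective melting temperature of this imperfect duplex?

41°C

Primer base counts: A=2, T=5, G=4, C=5 → A+T=7, G+C=9
Perfect-match Tm = 2(7) + 4(9) = 14 + 36 = 50°C
Mismatches (positions where the bases are not complementary): 3 (at positions 9, 13, 15)
Effective Tm = 50 − 3×3 = 50 − 9 = 41°C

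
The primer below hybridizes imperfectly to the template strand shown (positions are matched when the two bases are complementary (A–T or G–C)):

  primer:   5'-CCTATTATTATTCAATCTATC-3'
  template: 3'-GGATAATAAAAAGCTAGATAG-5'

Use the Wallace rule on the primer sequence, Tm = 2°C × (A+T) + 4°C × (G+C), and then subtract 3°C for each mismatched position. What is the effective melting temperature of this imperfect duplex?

Primer base counts: A=6, T=10, G=0, C=5 → A+T=16, G+C=5
Perfect-match Tm = 2(16) + 4(5) = 32 + 20 = 52°C
Mismatches (positions where the bases are not complementary): 2 (at positions 10, 14)
Effective Tm = 52 − 2×3 = 52 − 6 = 46°C

46°C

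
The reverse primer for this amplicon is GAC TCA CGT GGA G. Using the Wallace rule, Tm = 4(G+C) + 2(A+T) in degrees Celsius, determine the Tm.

Counting bases: A=3, C=3, T=2, G=5
A+T = 5, G+C = 8
Tm = 2(5) + 4(8) = 10 + 32 = 42°C

42°C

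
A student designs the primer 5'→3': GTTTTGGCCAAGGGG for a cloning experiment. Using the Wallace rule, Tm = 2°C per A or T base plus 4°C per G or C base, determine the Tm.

Counting bases: T=4, A=2, C=2, G=7
AT pairs contribute 6, GC pairs contribute 9.
Tm = 4·9 + 2·6 = 36 + 12 = 48°C

48°C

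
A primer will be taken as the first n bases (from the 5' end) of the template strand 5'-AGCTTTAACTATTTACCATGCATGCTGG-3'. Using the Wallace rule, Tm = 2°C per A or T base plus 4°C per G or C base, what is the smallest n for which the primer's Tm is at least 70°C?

n = 26

First 25 bases: AGCTTTAACTATTTACCATGCATGC → Tm = 68°C (< 70°C)
First 26 bases: AGCTTTAACTATTTACCATGCATGCT → Tm = 70°C (≥ 70°C)
Since every base adds ≥2°C, Tm only increases with n, so the threshold is first crossed at n = 26.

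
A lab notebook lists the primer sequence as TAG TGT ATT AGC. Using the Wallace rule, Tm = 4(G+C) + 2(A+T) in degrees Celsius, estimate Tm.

Counting bases: G=3, A=3, T=5, C=1
A+T = 8, G+C = 4
Tm = 2(8) + 4(4) = 16 + 16 = 32°C

32°C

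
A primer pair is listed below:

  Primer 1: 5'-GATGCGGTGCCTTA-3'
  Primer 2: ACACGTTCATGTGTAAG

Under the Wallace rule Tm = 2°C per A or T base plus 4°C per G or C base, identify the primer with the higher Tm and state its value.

Primer 2, 48°C

Primer 1: A+T=6, G+C=8 → Tm = 2(6)+4(8) = 44°C
Primer 2: A+T=10, G+C=7 → Tm = 2(10)+4(7) = 48°C
44°C vs 48°C → primer 2 is higher.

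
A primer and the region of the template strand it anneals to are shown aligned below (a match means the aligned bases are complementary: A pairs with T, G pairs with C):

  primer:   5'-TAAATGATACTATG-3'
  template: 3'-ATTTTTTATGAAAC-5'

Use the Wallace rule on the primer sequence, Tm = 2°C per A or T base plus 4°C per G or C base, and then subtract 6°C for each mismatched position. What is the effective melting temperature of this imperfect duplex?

16°C

Primer base counts: A=6, T=5, G=2, C=1 → A+T=11, G+C=3
Perfect-match Tm = 2(11) + 4(3) = 22 + 12 = 34°C
Mismatches (positions where the bases are not complementary): 3 (at positions 5, 6, 12)
Effective Tm = 34 − 3×6 = 34 − 18 = 16°C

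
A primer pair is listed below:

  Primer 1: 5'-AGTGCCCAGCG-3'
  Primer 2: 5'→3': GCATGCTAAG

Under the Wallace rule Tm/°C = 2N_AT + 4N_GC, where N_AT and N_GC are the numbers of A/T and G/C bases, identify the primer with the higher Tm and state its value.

Primer 1, 38°C

Primer 1: A+T=3, G+C=8 → Tm = 2(3)+4(8) = 38°C
Primer 2: A+T=5, G+C=5 → Tm = 2(5)+4(5) = 30°C
38°C vs 30°C → primer 1 is higher.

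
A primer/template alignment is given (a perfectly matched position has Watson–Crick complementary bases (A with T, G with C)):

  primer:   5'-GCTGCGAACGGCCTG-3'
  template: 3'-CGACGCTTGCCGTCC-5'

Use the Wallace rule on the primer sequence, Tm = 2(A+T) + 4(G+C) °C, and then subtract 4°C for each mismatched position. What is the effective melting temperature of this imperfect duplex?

44°C

Primer base counts: A=2, T=2, G=6, C=5 → A+T=4, G+C=11
Perfect-match Tm = 2(4) + 4(11) = 8 + 44 = 52°C
Mismatches (positions where the bases are not complementary): 2 (at positions 13, 14)
Effective Tm = 52 − 2×4 = 52 − 8 = 44°C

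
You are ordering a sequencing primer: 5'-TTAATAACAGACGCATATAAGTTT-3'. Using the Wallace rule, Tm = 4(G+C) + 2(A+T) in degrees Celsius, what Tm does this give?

G=3, T=8, A=10, C=3
A+T = 18, G+C = 6
Tm = 2(18) + 4(6) = 36 + 24 = 60°C

60°C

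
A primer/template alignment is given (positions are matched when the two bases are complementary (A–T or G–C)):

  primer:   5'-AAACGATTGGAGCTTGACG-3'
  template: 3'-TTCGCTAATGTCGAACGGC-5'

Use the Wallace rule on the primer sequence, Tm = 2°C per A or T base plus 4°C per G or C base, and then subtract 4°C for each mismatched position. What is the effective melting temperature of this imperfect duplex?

40°C

Primer base counts: A=6, T=4, G=6, C=3 → A+T=10, G+C=9
Perfect-match Tm = 2(10) + 4(9) = 20 + 36 = 56°C
Mismatches (positions where the bases are not complementary): 4 (at positions 3, 9, 10, 17)
Effective Tm = 56 − 4×4 = 56 − 16 = 40°C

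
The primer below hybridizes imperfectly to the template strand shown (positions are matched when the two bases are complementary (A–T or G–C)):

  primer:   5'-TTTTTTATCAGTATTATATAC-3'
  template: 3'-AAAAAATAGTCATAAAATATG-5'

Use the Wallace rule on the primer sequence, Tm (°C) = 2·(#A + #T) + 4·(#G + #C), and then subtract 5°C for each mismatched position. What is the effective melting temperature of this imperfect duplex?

43°C

Primer base counts: A=6, T=12, G=1, C=2 → A+T=18, G+C=3
Perfect-match Tm = 2(18) + 4(3) = 36 + 12 = 48°C
Mismatches (positions where the bases are not complementary): 1 (at position 16)
Effective Tm = 48 − 1×5 = 48 − 5 = 43°C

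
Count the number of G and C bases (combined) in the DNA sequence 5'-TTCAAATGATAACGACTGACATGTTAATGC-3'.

10

Base counts: C=5, A=11, G=5, T=9
Total G or C: 5 + 5 = 10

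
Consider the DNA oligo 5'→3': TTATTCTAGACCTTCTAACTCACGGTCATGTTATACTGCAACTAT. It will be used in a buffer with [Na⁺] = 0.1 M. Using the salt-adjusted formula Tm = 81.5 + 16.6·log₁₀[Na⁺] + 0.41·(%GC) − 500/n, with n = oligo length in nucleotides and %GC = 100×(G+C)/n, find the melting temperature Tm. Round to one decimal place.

Length n = 45. G=5, C=11, T=17, A=12
G+C = 16, so %GC = 16/45 × 100 = 35.556%
Salt term: 16.6 × (-1) = -16.6
GC term: 0.41 × 35.556 = 14.578; length term: −500/45 = −11.111
Tm = 81.5 + (-16.6) + 14.578 − 11.111 = 68.367 → 68.4°C

68.4°C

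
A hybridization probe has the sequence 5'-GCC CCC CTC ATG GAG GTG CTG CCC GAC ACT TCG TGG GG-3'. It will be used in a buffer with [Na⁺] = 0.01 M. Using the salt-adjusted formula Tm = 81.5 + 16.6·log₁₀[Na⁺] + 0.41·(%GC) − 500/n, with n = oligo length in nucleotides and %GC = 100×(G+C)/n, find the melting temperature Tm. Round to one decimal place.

64.3°C

Length n = 38. Scanning the sequence gives G=13, C=14, A=4, T=7.
G+C = 27, so %GC = 27/38 × 100 = 71.053%
Salt term: 16.6 × (-2) = -33.2
GC term: 0.41 × 71.053 = 29.132; length term: −500/38 = −13.158
Tm = 81.5 + (-33.2) + 29.132 − 13.158 = 64.274 → 64.3°C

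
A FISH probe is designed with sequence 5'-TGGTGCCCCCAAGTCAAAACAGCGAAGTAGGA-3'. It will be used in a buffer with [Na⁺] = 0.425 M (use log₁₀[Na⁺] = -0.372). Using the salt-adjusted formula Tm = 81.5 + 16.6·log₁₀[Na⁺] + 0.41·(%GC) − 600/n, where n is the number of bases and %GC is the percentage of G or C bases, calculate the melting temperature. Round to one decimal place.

78.4°C

Length n = 32. A=11, C=8, G=9, T=4
G+C = 17, so %GC = 17/32 × 100 = 53.125%
Salt term: 16.6 × (-0.372) = -6.175
GC term: 0.41 × 53.125 = 21.781; length term: −600/32 = −18.75
Tm = 81.5 + (-6.175) + 21.781 − 18.75 = 78.356 → 78.4°C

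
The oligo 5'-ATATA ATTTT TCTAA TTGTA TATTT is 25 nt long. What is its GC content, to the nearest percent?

8%

Base counts: T=15, A=8, C=1, G=1
G+C = 1 + 1 = 2 out of 25 bases
%GC = 2/25 × 100 = 8% ≈ 8%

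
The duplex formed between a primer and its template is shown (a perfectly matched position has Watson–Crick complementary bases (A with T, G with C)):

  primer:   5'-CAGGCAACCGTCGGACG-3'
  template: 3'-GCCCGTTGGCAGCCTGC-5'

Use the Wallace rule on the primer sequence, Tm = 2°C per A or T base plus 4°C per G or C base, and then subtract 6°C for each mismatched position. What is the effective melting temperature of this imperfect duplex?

Primer base counts: A=4, T=1, G=6, C=6 → A+T=5, G+C=12
Perfect-match Tm = 2(5) + 4(12) = 10 + 48 = 58°C
Mismatches (positions where the bases are not complementary): 1 (at position 2)
Effective Tm = 58 − 1×6 = 58 − 6 = 52°C

52°C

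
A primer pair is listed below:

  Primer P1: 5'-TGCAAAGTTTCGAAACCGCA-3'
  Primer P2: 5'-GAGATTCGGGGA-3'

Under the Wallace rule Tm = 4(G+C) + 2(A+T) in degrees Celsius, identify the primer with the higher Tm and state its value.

Primer P1: A+T=11, G+C=9 → Tm = 2(11)+4(9) = 58°C
Primer P2: A+T=5, G+C=7 → Tm = 2(5)+4(7) = 38°C
58°C vs 38°C → primer P1 is higher.

Primer P1, 58°C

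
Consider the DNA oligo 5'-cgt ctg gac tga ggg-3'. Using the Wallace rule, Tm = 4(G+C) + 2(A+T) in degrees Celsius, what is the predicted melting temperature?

Scanning the sequence gives A=2, T=3, G=7, C=3.
AT pairs contribute 5, GC pairs contribute 10.
Tm = 2×5 + 4×10 = 50°C

50°C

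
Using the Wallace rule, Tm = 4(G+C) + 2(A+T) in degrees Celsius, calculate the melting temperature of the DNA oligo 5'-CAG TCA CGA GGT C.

42°C

C=4, A=3, T=2, G=4
AT pairs contribute 5, GC pairs contribute 8.
Tm = 4·8 + 2·5 = 32 + 10 = 42°C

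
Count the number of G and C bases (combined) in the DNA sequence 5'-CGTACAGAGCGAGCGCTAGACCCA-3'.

15

Counting bases: A=7, G=7, C=8, T=2
G+C = 7 + 8 = 15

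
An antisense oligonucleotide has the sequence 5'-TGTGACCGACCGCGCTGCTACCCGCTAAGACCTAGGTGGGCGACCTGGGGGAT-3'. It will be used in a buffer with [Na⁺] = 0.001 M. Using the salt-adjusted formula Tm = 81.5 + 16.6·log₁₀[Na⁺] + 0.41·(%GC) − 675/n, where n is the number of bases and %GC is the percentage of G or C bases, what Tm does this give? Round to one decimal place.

46.0°C

Length n = 53. G=19, C=16, A=9, T=9
G+C = 35, so %GC = 35/53 × 100 = 66.038%
Salt term: 16.6 × (-3) = -49.8
GC term: 0.41 × 66.038 = 27.076; length term: −675/53 = −12.736
Tm = 81.5 + (-49.8) + 27.076 − 12.736 = 46.04 → 46.0°C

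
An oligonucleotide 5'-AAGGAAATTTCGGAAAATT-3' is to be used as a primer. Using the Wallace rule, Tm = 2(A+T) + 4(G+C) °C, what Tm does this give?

48°C

Base counts: T=5, A=9, G=4, C=1
AT pairs contribute 14, GC pairs contribute 5.
Tm = 4·5 + 2·14 = 20 + 28 = 48°C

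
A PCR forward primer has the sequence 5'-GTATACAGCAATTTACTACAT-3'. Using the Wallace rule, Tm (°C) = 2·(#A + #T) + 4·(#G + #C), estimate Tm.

Scanning the sequence gives G=2, T=7, A=8, C=4.
AT pairs contribute 15, GC pairs contribute 6.
Tm = 2×15 + 4×6 = 54°C

54°C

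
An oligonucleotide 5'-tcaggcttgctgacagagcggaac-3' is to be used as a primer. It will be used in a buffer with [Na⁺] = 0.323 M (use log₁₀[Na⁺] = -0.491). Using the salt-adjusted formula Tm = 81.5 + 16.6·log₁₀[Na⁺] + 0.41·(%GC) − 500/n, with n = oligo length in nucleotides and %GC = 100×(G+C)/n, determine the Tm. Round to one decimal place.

Length n = 24. Scanning the sequence gives C=6, G=8, T=4, A=6.
G+C = 14, so %GC = 14/24 × 100 = 58.333%
Salt term: 16.6 × (-0.491) = -8.151
GC term: 0.41 × 58.333 = 23.917; length term: −500/24 = −20.833
Tm = 81.5 + (-8.151) + 23.917 − 20.833 = 76.433 → 76.4°C

76.4°C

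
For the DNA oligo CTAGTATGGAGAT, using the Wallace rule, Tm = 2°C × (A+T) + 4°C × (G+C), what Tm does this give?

36°C

T=4, G=4, A=4, C=1
AT pairs contribute 8, GC pairs contribute 5.
Tm = 2×8 + 4×5 = 36°C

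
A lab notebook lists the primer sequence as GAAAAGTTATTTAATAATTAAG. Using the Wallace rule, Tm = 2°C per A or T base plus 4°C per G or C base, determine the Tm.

50°C

Base counts: G=3, C=0, T=8, A=11
AT pairs contribute 19, GC pairs contribute 3.
Tm = 4·3 + 2·19 = 12 + 38 = 50°C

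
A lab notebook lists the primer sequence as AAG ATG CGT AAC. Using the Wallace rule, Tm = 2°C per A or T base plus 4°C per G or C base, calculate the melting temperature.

34°C

Scanning the sequence gives A=5, C=2, G=3, T=2.
So N_AT = 7 and N_GC = 5.
Tm = 4·5 + 2·7 = 20 + 14 = 34°C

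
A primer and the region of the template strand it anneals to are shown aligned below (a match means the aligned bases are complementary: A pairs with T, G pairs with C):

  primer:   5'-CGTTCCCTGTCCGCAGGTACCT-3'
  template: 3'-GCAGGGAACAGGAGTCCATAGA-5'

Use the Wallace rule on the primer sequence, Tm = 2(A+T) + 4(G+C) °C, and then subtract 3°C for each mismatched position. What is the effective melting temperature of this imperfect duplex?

Primer base counts: A=2, T=6, G=5, C=9 → A+T=8, G+C=14
Perfect-match Tm = 2(8) + 4(14) = 16 + 56 = 72°C
Mismatches (positions where the bases are not complementary): 4 (at positions 4, 7, 13, 20)
Effective Tm = 72 − 4×3 = 72 − 12 = 60°C

60°C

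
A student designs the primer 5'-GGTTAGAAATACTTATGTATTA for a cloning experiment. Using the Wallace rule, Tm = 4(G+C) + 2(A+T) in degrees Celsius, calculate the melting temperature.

54°C

Scanning the sequence gives C=1, A=8, T=9, G=4.
A+T = 17, G+C = 5
Tm = 2×17 + 4×5 = 54°C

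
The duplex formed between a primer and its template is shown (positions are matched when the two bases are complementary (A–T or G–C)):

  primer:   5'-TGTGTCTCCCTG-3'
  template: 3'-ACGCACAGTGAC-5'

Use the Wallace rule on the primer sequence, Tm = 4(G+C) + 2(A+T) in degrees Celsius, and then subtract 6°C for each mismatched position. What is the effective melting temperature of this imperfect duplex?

Primer base counts: A=0, T=5, G=3, C=4 → A+T=5, G+C=7
Perfect-match Tm = 2(5) + 4(7) = 10 + 28 = 38°C
Mismatches (positions where the bases are not complementary): 3 (at positions 3, 6, 9)
Effective Tm = 38 − 3×6 = 38 − 18 = 20°C

20°C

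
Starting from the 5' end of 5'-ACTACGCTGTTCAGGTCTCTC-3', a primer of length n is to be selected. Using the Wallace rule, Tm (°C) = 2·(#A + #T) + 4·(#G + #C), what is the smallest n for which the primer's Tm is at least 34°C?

n = 12

First 11 bases: ACTACGCTGTT → Tm = 32°C (< 34°C)
First 12 bases: ACTACGCTGTTC → Tm = 36°C (≥ 34°C)
Since every base adds ≥2°C, Tm only increases with n, so the threshold is first crossed at n = 12.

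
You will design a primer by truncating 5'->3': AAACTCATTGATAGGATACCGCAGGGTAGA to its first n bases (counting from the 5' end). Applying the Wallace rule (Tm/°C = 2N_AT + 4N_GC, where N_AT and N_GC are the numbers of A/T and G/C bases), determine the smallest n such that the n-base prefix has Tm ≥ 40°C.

First 14 bases: AAACTCATTGATAG → Tm = 36°C (< 40°C)
First 15 bases: AAACTCATTGATAGG → Tm = 40°C (≥ 40°C)
Since every base adds ≥2°C, Tm only increases with n, so the threshold is first crossed at n = 15.

n = 15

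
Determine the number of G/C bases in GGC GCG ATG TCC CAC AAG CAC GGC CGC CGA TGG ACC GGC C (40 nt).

30

T=3, G=14, C=16, A=7
Total G or C: 14 + 16 = 30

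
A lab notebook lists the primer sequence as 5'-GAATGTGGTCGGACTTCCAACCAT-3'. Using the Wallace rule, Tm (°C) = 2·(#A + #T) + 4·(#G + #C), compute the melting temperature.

72°C

Base counts: C=6, T=6, G=6, A=6
So N_AT = 12 and N_GC = 12.
Tm = 4·12 + 2·12 = 48 + 24 = 72°C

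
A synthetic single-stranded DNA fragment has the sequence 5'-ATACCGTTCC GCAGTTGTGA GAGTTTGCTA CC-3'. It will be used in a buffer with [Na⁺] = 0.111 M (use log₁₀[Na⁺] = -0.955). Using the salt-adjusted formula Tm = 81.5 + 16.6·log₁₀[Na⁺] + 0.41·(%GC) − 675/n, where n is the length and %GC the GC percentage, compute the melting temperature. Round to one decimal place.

Length n = 32. Base counts: A=6, G=8, T=10, C=8
G+C = 16, so %GC = 16/32 × 100 = 50%
Salt term: 16.6 × (-0.955) = -15.853
GC term: 0.41 × 50 = 20.5; length term: −675/32 = −21.094
Tm = 81.5 + (-15.853) + 20.5 − 21.094 = 65.053 → 65.1°C

65.1°C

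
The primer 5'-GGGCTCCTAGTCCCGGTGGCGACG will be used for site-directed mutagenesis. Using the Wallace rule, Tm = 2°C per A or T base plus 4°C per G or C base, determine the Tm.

84°C

Base counts: C=8, T=4, A=2, G=10
So N_AT = 6 and N_GC = 18.
Tm = 2×6 + 4×18 = 84°C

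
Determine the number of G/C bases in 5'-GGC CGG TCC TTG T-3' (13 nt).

Base counts: C=4, G=5, A=0, T=4
G+C = 5 + 4 = 9

9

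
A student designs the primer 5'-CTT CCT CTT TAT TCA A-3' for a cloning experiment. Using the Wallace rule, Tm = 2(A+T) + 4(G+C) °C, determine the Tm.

42°C

Base counts: T=8, C=5, G=0, A=3
So N_AT = 11 and N_GC = 5.
Tm = 4·5 + 2·11 = 20 + 22 = 42°C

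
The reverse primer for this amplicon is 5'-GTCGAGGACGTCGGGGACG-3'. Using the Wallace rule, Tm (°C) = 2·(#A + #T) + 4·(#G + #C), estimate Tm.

66°C

Scanning the sequence gives T=2, G=10, A=3, C=4.
AT pairs contribute 5, GC pairs contribute 14.
Tm = 2(5) + 4(14) = 10 + 56 = 66°C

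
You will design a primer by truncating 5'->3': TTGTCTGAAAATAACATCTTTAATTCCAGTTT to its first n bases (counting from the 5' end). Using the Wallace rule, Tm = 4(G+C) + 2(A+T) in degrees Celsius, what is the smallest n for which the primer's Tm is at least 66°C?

First 26 bases: TTGTCTGAAAATAACATCTTTAATTC → Tm = 64°C (< 66°C)
First 27 bases: TTGTCTGAAAATAACATCTTTAATTCC → Tm = 68°C (≥ 66°C)
Since every base adds ≥2°C, Tm only increases with n, so the threshold is first crossed at n = 27.

n = 27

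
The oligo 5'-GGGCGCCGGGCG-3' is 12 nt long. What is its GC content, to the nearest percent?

Counting bases: A=0, C=4, G=8, T=0
G+C = 8 + 4 = 12 out of 12 bases
%GC = 12/12 × 100 = 100% ≈ 100%

100%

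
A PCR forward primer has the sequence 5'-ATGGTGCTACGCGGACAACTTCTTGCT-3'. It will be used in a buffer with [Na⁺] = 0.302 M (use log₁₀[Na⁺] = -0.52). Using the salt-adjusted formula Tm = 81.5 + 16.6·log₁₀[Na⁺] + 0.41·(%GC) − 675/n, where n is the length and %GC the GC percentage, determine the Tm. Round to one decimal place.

69.1°C

Length n = 27. Base counts: G=7, T=8, A=5, C=7
G+C = 14, so %GC = 14/27 × 100 = 51.852%
Salt term: 16.6 × (-0.52) = -8.632
GC term: 0.41 × 51.852 = 21.259; length term: −675/27 = −25
Tm = 81.5 + (-8.632) + 21.259 − 25 = 69.127 → 69.1°C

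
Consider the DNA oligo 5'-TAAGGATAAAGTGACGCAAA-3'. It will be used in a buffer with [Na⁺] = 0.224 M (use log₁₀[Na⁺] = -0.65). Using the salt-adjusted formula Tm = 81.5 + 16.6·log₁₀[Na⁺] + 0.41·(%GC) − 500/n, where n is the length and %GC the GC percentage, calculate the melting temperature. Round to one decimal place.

60.1°C

Length n = 20. T=3, G=5, A=10, C=2
G+C = 7, so %GC = 7/20 × 100 = 35%
Salt term: 16.6 × (-0.65) = -10.79
GC term: 0.41 × 35 = 14.35; length term: −500/20 = −25
Tm = 81.5 + (-10.79) + 14.35 − 25 = 60.06 → 60.1°C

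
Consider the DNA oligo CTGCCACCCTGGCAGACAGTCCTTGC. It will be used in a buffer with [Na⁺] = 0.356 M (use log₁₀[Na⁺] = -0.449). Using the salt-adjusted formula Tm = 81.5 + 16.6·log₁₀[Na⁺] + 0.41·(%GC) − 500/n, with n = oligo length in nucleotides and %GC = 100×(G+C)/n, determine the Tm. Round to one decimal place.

Length n = 26. Scanning the sequence gives G=6, C=11, A=4, T=5.
G+C = 17, so %GC = 17/26 × 100 = 65.385%
Salt term: 16.6 × (-0.449) = -7.453
GC term: 0.41 × 65.385 = 26.808; length term: −500/26 = −19.231
Tm = 81.5 + (-7.453) + 26.808 − 19.231 = 81.624 → 81.6°C

81.6°C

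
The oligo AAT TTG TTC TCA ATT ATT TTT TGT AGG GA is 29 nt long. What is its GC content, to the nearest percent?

24%

Scanning the sequence gives C=2, G=5, A=7, T=15.
G+C = 5 + 2 = 7 out of 29 bases
%GC = 7/29 × 100 = 24.14% ≈ 24%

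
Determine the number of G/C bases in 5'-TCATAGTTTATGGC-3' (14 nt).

Counting bases: G=3, C=2, T=6, A=3
G+C = 3 + 2 = 5

5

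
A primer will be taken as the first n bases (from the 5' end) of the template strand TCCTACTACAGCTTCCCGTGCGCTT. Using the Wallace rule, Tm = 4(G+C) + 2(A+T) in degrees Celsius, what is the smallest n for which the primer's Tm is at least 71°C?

First 22 bases: TCCTACTACAGCTTCCCGTGCG → Tm = 70°C (< 71°C)
First 23 bases: TCCTACTACAGCTTCCCGTGCGC → Tm = 74°C (≥ 71°C)
Since every base adds ≥2°C, Tm only increases with n, so the threshold is first crossed at n = 23.

n = 23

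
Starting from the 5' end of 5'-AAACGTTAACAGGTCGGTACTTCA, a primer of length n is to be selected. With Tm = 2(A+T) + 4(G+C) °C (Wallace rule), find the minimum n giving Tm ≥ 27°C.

First 10 bases: AAACGTTAAC → Tm = 26°C (< 27°C)
First 11 bases: AAACGTTAACA → Tm = 28°C (≥ 27°C)
Each additional base adds 2°C (A/T) or 4°C (G/C), so Tm is non-decreasing in n; n = 11 is the first length to reach 27°C.

n = 11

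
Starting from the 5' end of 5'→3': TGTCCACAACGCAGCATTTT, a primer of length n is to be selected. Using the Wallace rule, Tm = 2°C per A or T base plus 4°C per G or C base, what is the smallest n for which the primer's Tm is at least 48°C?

First 14 bases: TGTCCACAACGCAG → Tm = 44°C (< 48°C)
First 15 bases: TGTCCACAACGCAGC → Tm = 48°C (≥ 48°C)
Each additional base adds 2°C (A/T) or 4°C (G/C), so Tm is non-decreasing in n; n = 15 is the first length to reach 48°C.

n = 15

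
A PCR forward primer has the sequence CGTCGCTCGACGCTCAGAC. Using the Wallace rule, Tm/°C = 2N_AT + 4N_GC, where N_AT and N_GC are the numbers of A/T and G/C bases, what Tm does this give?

Counting bases: C=8, G=5, T=3, A=3
A+T = 6, G+C = 13
Tm = 2×6 + 4×13 = 64°C

64°C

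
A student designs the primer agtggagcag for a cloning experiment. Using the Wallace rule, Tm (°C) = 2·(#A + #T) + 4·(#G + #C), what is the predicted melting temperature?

Counting bases: C=1, A=3, G=5, T=1
A+T = 4, G+C = 6
Tm = 4·6 + 2·4 = 24 + 8 = 32°C

32°C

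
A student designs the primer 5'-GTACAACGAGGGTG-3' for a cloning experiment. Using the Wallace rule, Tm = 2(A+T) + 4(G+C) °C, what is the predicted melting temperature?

C=2, A=4, T=2, G=6
AT pairs contribute 6, GC pairs contribute 8.
Tm = 4·8 + 2·6 = 32 + 12 = 44°C

44°C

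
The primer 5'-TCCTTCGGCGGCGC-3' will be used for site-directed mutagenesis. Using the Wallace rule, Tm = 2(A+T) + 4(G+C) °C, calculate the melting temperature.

Scanning the sequence gives C=6, G=5, A=0, T=3.
AT pairs contribute 3, GC pairs contribute 11.
Tm = 2(3) + 4(11) = 6 + 44 = 50°C

50°C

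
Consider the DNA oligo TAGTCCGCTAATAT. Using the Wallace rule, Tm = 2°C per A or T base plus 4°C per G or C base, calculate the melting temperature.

Counting bases: G=2, A=4, T=5, C=3
A+T = 9, G+C = 5
Tm = 2×9 + 4×5 = 38°C

38°C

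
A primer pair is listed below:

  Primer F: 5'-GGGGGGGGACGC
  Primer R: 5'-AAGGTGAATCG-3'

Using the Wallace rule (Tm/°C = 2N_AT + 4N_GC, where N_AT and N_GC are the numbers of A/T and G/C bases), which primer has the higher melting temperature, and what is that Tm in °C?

Primer F: A+T=1, G+C=11 → Tm = 2(1)+4(11) = 46°C
Primer R: A+T=6, G+C=5 → Tm = 2(6)+4(5) = 32°C
46°C vs 32°C → primer F is higher.

Primer F, 46°C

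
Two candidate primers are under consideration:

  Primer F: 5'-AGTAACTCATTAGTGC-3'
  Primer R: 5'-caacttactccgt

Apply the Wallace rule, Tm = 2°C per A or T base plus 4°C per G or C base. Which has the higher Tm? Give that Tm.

Primer F, 44°C

Primer F: A+T=10, G+C=6 → Tm = 2(10)+4(6) = 44°C
Primer R: A+T=7, G+C=6 → Tm = 2(7)+4(6) = 38°C
44°C vs 38°C → primer F is higher.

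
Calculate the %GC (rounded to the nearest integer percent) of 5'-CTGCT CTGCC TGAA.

57%

Scanning the sequence gives A=2, C=5, G=3, T=4.
G+C = 3 + 5 = 8 out of 14 bases
%GC = 8/14 × 100 = 57.14% ≈ 57%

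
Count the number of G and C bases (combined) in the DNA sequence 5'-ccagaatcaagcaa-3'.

G=2, T=1, C=4, A=7
Total G or C: 2 + 4 = 6

6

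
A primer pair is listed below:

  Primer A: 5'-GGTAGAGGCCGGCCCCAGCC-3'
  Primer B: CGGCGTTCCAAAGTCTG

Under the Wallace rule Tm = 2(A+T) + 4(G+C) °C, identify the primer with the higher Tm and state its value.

Primer A, 72°C

Primer A: A+T=4, G+C=16 → Tm = 2(4)+4(16) = 72°C
Primer B: A+T=7, G+C=10 → Tm = 2(7)+4(10) = 54°C
72°C vs 54°C → primer A is higher.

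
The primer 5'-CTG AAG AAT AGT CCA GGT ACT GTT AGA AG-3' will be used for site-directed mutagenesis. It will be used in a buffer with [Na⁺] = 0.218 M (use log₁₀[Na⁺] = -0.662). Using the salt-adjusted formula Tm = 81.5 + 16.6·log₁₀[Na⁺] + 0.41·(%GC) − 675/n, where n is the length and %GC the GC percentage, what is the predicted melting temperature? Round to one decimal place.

64.2°C

Length n = 29. Counting bases: C=4, A=10, G=8, T=7
G+C = 12, so %GC = 12/29 × 100 = 41.379%
Salt term: 16.6 × (-0.662) = -10.989
GC term: 0.41 × 41.379 = 16.965; length term: −675/29 = −23.276
Tm = 81.5 + (-10.989) + 16.965 − 23.276 = 64.2 → 64.2°C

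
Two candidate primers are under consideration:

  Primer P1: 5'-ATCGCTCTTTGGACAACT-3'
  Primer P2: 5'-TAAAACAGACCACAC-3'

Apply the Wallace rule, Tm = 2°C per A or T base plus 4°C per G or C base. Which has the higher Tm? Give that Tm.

Primer P1, 52°C

Primer P1: A+T=10, G+C=8 → Tm = 2(10)+4(8) = 52°C
Primer P2: A+T=9, G+C=6 → Tm = 2(9)+4(6) = 42°C
52°C vs 42°C → primer P1 is higher.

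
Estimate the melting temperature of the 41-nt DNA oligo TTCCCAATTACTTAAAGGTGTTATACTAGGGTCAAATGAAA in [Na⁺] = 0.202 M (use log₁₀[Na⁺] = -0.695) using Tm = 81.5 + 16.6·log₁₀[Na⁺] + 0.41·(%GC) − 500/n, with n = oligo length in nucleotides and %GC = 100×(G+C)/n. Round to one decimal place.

70.8°C

Length n = 41. Counting bases: C=6, G=7, A=15, T=13
G+C = 13, so %GC = 13/41 × 100 = 31.707%
Salt term: 16.6 × (-0.695) = -11.537
GC term: 0.41 × 31.707 = 13; length term: −500/41 = −12.195
Tm = 81.5 + (-11.537) + 13 − 12.195 = 70.768 → 70.8°C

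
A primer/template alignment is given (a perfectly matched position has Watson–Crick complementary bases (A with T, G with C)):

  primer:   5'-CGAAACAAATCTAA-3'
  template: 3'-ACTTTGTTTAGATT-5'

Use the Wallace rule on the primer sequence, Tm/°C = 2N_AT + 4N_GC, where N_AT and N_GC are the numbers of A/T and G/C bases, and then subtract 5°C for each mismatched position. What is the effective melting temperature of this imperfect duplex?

Primer base counts: A=8, T=2, G=1, C=3 → A+T=10, G+C=4
Perfect-match Tm = 2(10) + 4(4) = 20 + 16 = 36°C
Mismatches (positions where the bases are not complementary): 1 (at position 1)
Effective Tm = 36 − 1×5 = 36 − 5 = 31°C

31°C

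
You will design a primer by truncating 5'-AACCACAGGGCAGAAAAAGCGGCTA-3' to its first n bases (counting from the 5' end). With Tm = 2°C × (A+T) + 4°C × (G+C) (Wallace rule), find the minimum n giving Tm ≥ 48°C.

n = 16

First 15 bases: AACCACAGGGCAGAA → Tm = 46°C (< 48°C)
First 16 bases: AACCACAGGGCAGAAA → Tm = 48°C (≥ 48°C)
Since every base adds ≥2°C, Tm only increases with n, so the threshold is first crossed at n = 16.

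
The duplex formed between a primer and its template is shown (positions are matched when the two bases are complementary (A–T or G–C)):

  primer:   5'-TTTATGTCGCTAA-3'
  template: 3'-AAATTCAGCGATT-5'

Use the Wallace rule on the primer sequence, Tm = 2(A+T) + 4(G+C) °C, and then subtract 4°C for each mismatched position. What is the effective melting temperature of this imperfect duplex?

30°C

Primer base counts: A=3, T=6, G=2, C=2 → A+T=9, G+C=4
Perfect-match Tm = 2(9) + 4(4) = 18 + 16 = 34°C
Mismatches (positions where the bases are not complementary): 1 (at position 5)
Effective Tm = 34 − 1×4 = 34 − 4 = 30°C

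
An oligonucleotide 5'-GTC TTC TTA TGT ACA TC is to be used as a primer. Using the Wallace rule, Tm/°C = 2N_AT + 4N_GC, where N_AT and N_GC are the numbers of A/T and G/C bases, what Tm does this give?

46°C

C=4, T=8, A=3, G=2
AT pairs contribute 11, GC pairs contribute 6.
Tm = 4·6 + 2·11 = 24 + 22 = 46°C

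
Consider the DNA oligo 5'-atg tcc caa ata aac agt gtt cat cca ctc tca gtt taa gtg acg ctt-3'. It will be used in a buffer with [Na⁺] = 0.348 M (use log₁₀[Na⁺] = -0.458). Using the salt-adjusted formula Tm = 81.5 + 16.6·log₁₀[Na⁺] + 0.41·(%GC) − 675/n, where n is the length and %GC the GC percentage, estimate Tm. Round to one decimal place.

76.1°C

Length n = 48. Scanning the sequence gives C=12, G=7, T=15, A=14.
G+C = 19, so %GC = 19/48 × 100 = 39.583%
Salt term: 16.6 × (-0.458) = -7.603
GC term: 0.41 × 39.583 = 16.229; length term: −675/48 = −14.062
Tm = 81.5 + (-7.603) + 16.229 − 14.062 = 76.064 → 76.1°C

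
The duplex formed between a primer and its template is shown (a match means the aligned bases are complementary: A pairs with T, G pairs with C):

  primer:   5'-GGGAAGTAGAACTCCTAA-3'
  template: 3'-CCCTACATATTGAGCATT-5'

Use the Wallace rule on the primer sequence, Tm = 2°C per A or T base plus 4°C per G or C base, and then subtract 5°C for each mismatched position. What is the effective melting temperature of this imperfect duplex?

Primer base counts: A=7, T=3, G=5, C=3 → A+T=10, G+C=8
Perfect-match Tm = 2(10) + 4(8) = 20 + 32 = 52°C
Mismatches (positions where the bases are not complementary): 3 (at positions 5, 9, 15)
Effective Tm = 52 − 3×5 = 52 − 15 = 37°C

37°C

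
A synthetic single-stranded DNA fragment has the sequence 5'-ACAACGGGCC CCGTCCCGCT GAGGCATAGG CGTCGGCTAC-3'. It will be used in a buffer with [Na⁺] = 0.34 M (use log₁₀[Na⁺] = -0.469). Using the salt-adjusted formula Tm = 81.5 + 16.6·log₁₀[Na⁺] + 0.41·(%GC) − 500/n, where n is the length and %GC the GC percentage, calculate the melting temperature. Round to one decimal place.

89.9°C

Length n = 40. Scanning the sequence gives G=13, T=5, C=15, A=7.
G+C = 28, so %GC = 28/40 × 100 = 70%
Salt term: 16.6 × (-0.469) = -7.785
GC term: 0.41 × 70 = 28.7; length term: −500/40 = −12.5
Tm = 81.5 + (-7.785) + 28.7 − 12.5 = 89.915 → 89.9°C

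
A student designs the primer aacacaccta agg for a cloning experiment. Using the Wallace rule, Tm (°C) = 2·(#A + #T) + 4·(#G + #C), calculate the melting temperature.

T=1, A=6, G=2, C=4
A+T = 7, G+C = 6
Tm = 4·6 + 2·7 = 24 + 14 = 38°C

38°C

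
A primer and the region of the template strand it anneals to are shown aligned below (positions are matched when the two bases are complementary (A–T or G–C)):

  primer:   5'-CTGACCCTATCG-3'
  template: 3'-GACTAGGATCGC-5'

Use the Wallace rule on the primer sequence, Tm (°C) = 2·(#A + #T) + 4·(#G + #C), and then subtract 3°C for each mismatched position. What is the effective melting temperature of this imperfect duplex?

32°C

Primer base counts: A=2, T=3, G=2, C=5 → A+T=5, G+C=7
Perfect-match Tm = 2(5) + 4(7) = 10 + 28 = 38°C
Mismatches (positions where the bases are not complementary): 2 (at positions 5, 10)
Effective Tm = 38 − 2×3 = 38 − 6 = 32°C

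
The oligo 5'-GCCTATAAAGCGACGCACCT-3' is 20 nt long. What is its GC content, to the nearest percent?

Counting bases: G=4, T=3, C=7, A=6
G+C = 4 + 7 = 11 out of 20 bases
%GC = 11/20 × 100 = 55% ≈ 55%

55%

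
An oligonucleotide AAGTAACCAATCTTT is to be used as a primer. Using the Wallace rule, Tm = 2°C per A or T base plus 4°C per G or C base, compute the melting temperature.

38°C

Base counts: G=1, C=3, A=6, T=5
A+T = 11, G+C = 4
Tm = 2(11) + 4(4) = 22 + 16 = 38°C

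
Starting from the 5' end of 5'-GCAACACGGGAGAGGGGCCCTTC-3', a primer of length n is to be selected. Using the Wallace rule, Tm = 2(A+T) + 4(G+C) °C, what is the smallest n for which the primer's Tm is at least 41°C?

n = 13

First 12 bases: GCAACACGGGAG → Tm = 40°C (< 41°C)
First 13 bases: GCAACACGGGAGA → Tm = 42°C (≥ 41°C)
Each additional base adds 2°C (A/T) or 4°C (G/C), so Tm is non-decreasing in n; n = 13 is the first length to reach 41°C.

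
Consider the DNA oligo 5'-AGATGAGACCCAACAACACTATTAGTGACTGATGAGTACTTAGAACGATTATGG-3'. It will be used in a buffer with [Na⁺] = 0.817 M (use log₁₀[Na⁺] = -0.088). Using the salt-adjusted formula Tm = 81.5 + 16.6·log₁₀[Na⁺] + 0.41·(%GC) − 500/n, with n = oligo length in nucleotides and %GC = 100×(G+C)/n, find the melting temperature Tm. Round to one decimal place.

Length n = 54. Base counts: A=20, C=9, T=13, G=12
G+C = 21, so %GC = 21/54 × 100 = 38.889%
Salt term: 16.6 × (-0.088) = -1.461
GC term: 0.41 × 38.889 = 15.944; length term: −500/54 = −9.259
Tm = 81.5 + (-1.461) + 15.944 − 9.259 = 86.724 → 86.7°C

86.7°C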